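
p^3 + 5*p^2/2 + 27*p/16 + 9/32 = (p + 1/4)*(p + 3/4)*(p + 3/2)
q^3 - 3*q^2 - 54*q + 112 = (q - 8)*(q - 2)*(q + 7)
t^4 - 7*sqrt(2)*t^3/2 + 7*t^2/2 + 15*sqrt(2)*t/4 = t*(t - 5*sqrt(2)/2)*(t - 3*sqrt(2)/2)*(t + sqrt(2)/2)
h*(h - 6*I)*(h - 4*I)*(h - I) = h^4 - 11*I*h^3 - 34*h^2 + 24*I*h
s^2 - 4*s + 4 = (s - 2)^2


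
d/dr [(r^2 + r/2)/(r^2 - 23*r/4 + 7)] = 4*(-25*r^2 + 56*r + 14)/(16*r^4 - 184*r^3 + 753*r^2 - 1288*r + 784)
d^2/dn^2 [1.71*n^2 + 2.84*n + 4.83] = 3.42000000000000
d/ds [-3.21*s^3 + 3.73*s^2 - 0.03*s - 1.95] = -9.63*s^2 + 7.46*s - 0.03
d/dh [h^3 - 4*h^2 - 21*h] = 3*h^2 - 8*h - 21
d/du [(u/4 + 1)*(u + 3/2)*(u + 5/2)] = 3*u^2/4 + 4*u + 79/16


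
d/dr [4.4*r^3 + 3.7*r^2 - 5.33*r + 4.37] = 13.2*r^2 + 7.4*r - 5.33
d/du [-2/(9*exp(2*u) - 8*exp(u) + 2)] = (36*exp(u) - 16)*exp(u)/(9*exp(2*u) - 8*exp(u) + 2)^2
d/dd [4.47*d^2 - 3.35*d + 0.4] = 8.94*d - 3.35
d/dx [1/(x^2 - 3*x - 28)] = (3 - 2*x)/(-x^2 + 3*x + 28)^2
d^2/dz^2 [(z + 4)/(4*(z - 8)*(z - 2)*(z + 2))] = (3*z^5 - 188*z^3 + 528*z^2 + 768*z + 1216)/(2*(z^9 - 24*z^8 + 180*z^7 - 224*z^6 - 2256*z^5 + 4992*z^4 + 9152*z^3 - 23040*z^2 - 12288*z + 32768))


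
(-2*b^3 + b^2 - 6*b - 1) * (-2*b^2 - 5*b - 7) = 4*b^5 + 8*b^4 + 21*b^3 + 25*b^2 + 47*b + 7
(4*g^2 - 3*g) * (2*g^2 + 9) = 8*g^4 - 6*g^3 + 36*g^2 - 27*g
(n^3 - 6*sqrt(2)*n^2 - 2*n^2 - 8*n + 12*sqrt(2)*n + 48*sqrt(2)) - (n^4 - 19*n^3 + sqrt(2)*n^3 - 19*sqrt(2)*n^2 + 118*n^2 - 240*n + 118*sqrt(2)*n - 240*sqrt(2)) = -n^4 - sqrt(2)*n^3 + 20*n^3 - 120*n^2 + 13*sqrt(2)*n^2 - 106*sqrt(2)*n + 232*n + 288*sqrt(2)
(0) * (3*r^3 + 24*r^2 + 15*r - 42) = 0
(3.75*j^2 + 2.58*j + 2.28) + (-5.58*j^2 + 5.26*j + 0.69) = -1.83*j^2 + 7.84*j + 2.97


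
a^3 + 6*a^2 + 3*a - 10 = (a - 1)*(a + 2)*(a + 5)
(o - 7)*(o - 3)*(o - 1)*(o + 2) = o^4 - 9*o^3 + 9*o^2 + 41*o - 42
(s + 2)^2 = s^2 + 4*s + 4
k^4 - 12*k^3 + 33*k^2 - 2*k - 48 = (k - 8)*(k - 3)*(k - 2)*(k + 1)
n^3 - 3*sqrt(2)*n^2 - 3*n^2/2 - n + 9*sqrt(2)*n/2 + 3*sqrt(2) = (n - 2)*(n + 1/2)*(n - 3*sqrt(2))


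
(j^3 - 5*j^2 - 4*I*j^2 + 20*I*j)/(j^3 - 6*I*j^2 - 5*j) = (-j^2 + 5*j + 4*I*j - 20*I)/(-j^2 + 6*I*j + 5)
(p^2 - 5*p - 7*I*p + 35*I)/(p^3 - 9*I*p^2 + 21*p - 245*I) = (p - 5)/(p^2 - 2*I*p + 35)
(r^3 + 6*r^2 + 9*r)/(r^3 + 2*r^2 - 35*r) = (r^2 + 6*r + 9)/(r^2 + 2*r - 35)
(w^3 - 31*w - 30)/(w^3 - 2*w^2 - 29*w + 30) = (w + 1)/(w - 1)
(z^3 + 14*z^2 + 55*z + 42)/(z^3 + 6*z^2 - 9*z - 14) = (z + 6)/(z - 2)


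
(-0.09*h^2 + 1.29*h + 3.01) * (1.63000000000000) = -0.1467*h^2 + 2.1027*h + 4.9063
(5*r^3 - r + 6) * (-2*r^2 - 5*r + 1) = -10*r^5 - 25*r^4 + 7*r^3 - 7*r^2 - 31*r + 6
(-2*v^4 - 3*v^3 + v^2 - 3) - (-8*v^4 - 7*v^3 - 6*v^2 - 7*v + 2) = 6*v^4 + 4*v^3 + 7*v^2 + 7*v - 5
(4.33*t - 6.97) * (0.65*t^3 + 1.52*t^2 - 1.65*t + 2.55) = 2.8145*t^4 + 2.0511*t^3 - 17.7389*t^2 + 22.542*t - 17.7735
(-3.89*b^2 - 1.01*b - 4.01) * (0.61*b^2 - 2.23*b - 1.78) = -2.3729*b^4 + 8.0586*b^3 + 6.7304*b^2 + 10.7401*b + 7.1378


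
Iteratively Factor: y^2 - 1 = (y - 1)*(y + 1)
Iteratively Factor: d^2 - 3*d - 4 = (d + 1)*(d - 4)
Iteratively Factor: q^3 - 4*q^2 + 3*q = (q)*(q^2 - 4*q + 3) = q*(q - 1)*(q - 3)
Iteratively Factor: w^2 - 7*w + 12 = (w - 3)*(w - 4)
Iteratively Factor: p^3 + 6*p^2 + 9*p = (p + 3)*(p^2 + 3*p) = (p + 3)^2*(p)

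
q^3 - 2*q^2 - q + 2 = (q - 2)*(q - 1)*(q + 1)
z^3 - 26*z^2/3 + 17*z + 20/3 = (z - 5)*(z - 4)*(z + 1/3)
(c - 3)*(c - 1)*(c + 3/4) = c^3 - 13*c^2/4 + 9/4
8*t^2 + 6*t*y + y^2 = (2*t + y)*(4*t + y)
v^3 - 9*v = v*(v - 3)*(v + 3)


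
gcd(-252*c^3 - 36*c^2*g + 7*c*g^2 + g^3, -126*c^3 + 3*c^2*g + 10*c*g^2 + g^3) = 42*c^2 + 13*c*g + g^2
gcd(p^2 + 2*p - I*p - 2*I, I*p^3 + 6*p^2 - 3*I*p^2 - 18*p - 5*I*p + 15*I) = p - I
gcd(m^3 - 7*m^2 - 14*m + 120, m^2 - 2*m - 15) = m - 5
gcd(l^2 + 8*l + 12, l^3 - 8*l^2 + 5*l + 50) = l + 2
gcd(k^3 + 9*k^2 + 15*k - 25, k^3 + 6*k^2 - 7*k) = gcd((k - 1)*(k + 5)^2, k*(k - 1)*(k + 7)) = k - 1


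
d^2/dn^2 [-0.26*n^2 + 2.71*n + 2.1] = -0.520000000000000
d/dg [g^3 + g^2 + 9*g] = 3*g^2 + 2*g + 9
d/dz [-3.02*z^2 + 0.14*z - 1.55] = 0.14 - 6.04*z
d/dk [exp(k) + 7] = exp(k)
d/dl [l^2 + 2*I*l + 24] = 2*l + 2*I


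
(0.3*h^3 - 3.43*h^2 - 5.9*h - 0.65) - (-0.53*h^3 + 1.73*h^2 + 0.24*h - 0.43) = 0.83*h^3 - 5.16*h^2 - 6.14*h - 0.22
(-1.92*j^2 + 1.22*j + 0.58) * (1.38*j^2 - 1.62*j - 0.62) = -2.6496*j^4 + 4.794*j^3 + 0.0143999999999997*j^2 - 1.696*j - 0.3596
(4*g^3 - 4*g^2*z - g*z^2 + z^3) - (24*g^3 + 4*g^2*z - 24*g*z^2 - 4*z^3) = -20*g^3 - 8*g^2*z + 23*g*z^2 + 5*z^3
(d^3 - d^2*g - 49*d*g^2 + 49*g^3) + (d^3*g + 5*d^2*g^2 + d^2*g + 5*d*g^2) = d^3*g + d^3 + 5*d^2*g^2 - 44*d*g^2 + 49*g^3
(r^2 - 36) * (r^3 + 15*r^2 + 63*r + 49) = r^5 + 15*r^4 + 27*r^3 - 491*r^2 - 2268*r - 1764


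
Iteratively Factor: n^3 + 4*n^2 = (n)*(n^2 + 4*n) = n^2*(n + 4)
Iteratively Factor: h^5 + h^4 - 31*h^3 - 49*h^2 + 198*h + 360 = (h - 3)*(h^4 + 4*h^3 - 19*h^2 - 106*h - 120) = (h - 5)*(h - 3)*(h^3 + 9*h^2 + 26*h + 24) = (h - 5)*(h - 3)*(h + 2)*(h^2 + 7*h + 12) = (h - 5)*(h - 3)*(h + 2)*(h + 3)*(h + 4)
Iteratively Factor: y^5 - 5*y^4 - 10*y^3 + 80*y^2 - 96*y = (y - 3)*(y^4 - 2*y^3 - 16*y^2 + 32*y) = (y - 3)*(y + 4)*(y^3 - 6*y^2 + 8*y) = (y - 4)*(y - 3)*(y + 4)*(y^2 - 2*y) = y*(y - 4)*(y - 3)*(y + 4)*(y - 2)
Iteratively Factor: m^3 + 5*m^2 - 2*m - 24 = (m + 4)*(m^2 + m - 6) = (m + 3)*(m + 4)*(m - 2)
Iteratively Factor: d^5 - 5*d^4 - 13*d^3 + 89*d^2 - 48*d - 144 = (d + 4)*(d^4 - 9*d^3 + 23*d^2 - 3*d - 36) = (d - 3)*(d + 4)*(d^3 - 6*d^2 + 5*d + 12) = (d - 3)^2*(d + 4)*(d^2 - 3*d - 4) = (d - 4)*(d - 3)^2*(d + 4)*(d + 1)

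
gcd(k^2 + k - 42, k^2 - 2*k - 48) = 1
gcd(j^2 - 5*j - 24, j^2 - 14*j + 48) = j - 8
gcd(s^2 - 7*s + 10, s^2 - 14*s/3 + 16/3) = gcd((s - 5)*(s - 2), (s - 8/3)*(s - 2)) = s - 2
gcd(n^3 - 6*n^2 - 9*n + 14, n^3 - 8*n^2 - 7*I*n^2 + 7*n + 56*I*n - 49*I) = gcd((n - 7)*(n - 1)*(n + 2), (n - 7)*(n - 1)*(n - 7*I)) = n^2 - 8*n + 7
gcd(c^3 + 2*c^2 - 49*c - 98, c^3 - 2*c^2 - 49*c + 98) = c^2 - 49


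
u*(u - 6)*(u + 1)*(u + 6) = u^4 + u^3 - 36*u^2 - 36*u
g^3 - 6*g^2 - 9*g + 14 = (g - 7)*(g - 1)*(g + 2)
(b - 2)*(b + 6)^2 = b^3 + 10*b^2 + 12*b - 72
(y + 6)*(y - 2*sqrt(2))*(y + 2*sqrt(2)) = y^3 + 6*y^2 - 8*y - 48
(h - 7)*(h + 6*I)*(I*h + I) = I*h^3 - 6*h^2 - 6*I*h^2 + 36*h - 7*I*h + 42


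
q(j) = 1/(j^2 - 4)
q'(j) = -2*j/(j^2 - 4)^2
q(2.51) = 0.43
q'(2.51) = -0.95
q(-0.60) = -0.27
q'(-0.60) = 0.09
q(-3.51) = 0.12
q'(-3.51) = 0.10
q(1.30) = -0.43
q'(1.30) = -0.49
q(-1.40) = -0.49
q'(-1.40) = 0.67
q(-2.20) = 1.19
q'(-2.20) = 6.24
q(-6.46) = 0.03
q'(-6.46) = 0.01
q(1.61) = -0.71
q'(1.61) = -1.62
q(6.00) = 0.03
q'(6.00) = -0.01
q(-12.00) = 0.01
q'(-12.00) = 0.00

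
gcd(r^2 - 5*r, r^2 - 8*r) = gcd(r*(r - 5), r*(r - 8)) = r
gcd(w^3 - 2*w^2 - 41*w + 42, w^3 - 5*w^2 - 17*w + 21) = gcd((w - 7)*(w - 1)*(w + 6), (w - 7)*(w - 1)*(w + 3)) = w^2 - 8*w + 7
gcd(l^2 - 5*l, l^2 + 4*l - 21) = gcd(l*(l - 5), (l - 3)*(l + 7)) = 1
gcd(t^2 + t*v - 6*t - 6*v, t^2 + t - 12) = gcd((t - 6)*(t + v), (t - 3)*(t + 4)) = 1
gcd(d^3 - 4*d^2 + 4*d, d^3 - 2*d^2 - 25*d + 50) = d - 2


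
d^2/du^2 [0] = 0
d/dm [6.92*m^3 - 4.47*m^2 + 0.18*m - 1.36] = 20.76*m^2 - 8.94*m + 0.18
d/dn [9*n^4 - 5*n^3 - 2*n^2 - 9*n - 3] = 36*n^3 - 15*n^2 - 4*n - 9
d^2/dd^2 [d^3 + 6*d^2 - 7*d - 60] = 6*d + 12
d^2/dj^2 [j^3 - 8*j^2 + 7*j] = 6*j - 16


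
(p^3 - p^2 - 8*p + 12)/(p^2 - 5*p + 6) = (p^2 + p - 6)/(p - 3)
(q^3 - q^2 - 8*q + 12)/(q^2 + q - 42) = (q^3 - q^2 - 8*q + 12)/(q^2 + q - 42)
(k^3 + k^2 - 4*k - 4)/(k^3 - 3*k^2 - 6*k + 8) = (k^2 - k - 2)/(k^2 - 5*k + 4)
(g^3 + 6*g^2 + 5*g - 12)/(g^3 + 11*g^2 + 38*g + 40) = (g^2 + 2*g - 3)/(g^2 + 7*g + 10)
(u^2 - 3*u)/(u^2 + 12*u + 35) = u*(u - 3)/(u^2 + 12*u + 35)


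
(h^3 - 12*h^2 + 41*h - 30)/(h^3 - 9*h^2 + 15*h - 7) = (h^2 - 11*h + 30)/(h^2 - 8*h + 7)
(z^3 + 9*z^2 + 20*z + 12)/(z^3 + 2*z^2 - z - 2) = (z + 6)/(z - 1)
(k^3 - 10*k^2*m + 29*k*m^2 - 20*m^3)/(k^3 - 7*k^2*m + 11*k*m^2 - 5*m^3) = (k - 4*m)/(k - m)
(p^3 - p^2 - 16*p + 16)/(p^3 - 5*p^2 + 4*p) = (p + 4)/p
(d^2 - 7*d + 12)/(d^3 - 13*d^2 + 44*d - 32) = (d - 3)/(d^2 - 9*d + 8)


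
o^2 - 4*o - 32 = (o - 8)*(o + 4)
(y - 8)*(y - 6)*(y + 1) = y^3 - 13*y^2 + 34*y + 48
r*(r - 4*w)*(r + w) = r^3 - 3*r^2*w - 4*r*w^2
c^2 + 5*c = c*(c + 5)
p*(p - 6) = p^2 - 6*p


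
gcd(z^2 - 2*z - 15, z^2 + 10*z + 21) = z + 3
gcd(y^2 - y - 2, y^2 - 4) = y - 2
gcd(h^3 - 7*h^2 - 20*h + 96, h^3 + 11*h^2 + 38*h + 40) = h + 4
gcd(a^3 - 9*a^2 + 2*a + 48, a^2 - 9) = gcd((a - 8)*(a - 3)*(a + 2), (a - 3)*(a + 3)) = a - 3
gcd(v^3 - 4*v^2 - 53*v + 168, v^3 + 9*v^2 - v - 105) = v^2 + 4*v - 21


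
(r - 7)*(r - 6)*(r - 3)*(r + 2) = r^4 - 14*r^3 + 49*r^2 + 36*r - 252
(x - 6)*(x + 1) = x^2 - 5*x - 6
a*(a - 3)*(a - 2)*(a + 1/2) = a^4 - 9*a^3/2 + 7*a^2/2 + 3*a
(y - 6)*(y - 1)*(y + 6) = y^3 - y^2 - 36*y + 36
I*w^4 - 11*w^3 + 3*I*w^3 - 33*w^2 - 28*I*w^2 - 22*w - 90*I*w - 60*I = (w + 2)*(w + 5*I)*(w + 6*I)*(I*w + I)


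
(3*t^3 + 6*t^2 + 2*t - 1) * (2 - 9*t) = -27*t^4 - 48*t^3 - 6*t^2 + 13*t - 2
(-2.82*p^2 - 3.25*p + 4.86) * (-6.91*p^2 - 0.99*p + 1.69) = 19.4862*p^4 + 25.2493*p^3 - 35.1309*p^2 - 10.3039*p + 8.2134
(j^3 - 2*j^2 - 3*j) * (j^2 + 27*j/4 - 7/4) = j^5 + 19*j^4/4 - 73*j^3/4 - 67*j^2/4 + 21*j/4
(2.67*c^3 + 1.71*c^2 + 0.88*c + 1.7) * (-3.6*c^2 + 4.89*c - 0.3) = -9.612*c^5 + 6.9003*c^4 + 4.3929*c^3 - 2.3298*c^2 + 8.049*c - 0.51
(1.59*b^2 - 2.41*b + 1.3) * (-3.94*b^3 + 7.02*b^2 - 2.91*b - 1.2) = -6.2646*b^5 + 20.6572*b^4 - 26.6671*b^3 + 14.2311*b^2 - 0.891*b - 1.56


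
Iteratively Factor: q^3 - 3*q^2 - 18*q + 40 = (q + 4)*(q^2 - 7*q + 10) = (q - 2)*(q + 4)*(q - 5)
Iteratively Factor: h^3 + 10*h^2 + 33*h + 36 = (h + 3)*(h^2 + 7*h + 12) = (h + 3)*(h + 4)*(h + 3)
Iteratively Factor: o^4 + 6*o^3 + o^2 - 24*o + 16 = (o + 4)*(o^3 + 2*o^2 - 7*o + 4) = (o - 1)*(o + 4)*(o^2 + 3*o - 4) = (o - 1)^2*(o + 4)*(o + 4)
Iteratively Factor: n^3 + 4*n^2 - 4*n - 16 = (n + 4)*(n^2 - 4) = (n - 2)*(n + 4)*(n + 2)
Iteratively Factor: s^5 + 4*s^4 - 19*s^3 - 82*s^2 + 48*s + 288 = (s + 4)*(s^4 - 19*s^2 - 6*s + 72) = (s - 2)*(s + 4)*(s^3 + 2*s^2 - 15*s - 36) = (s - 2)*(s + 3)*(s + 4)*(s^2 - s - 12) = (s - 4)*(s - 2)*(s + 3)*(s + 4)*(s + 3)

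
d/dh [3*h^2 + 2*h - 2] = 6*h + 2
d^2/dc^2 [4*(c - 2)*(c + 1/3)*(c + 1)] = 24*c - 16/3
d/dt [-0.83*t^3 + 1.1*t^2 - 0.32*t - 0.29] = -2.49*t^2 + 2.2*t - 0.32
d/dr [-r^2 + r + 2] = 1 - 2*r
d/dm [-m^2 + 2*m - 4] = 2 - 2*m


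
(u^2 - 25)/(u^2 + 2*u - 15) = (u - 5)/(u - 3)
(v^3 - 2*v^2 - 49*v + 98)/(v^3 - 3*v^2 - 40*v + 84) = (v + 7)/(v + 6)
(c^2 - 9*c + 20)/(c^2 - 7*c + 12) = (c - 5)/(c - 3)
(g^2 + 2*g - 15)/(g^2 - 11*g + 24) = (g + 5)/(g - 8)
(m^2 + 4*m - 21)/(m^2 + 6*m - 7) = (m - 3)/(m - 1)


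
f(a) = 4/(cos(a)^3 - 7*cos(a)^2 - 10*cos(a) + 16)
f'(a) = 4*(3*sin(a)*cos(a)^2 - 14*sin(a)*cos(a) - 10*sin(a))/(cos(a)^3 - 7*cos(a)^2 - 10*cos(a) + 16)^2 = 4*(3*cos(a)^2 - 14*cos(a) - 10)*sin(a)/(cos(a)^3 - 7*cos(a)^2 - 10*cos(a) + 16)^2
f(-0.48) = 1.72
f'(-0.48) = 6.88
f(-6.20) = 55.12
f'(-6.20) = -1323.61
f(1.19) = 0.35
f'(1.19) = -0.42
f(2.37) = 0.21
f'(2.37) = 0.01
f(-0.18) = 11.83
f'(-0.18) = 130.64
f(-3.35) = 0.22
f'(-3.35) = 0.02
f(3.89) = 0.21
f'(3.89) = -0.01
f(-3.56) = 0.22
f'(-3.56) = 0.03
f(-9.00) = 0.22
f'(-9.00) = -0.03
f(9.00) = 0.22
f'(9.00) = 0.03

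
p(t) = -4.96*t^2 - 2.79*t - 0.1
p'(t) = -9.92*t - 2.79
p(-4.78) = -100.09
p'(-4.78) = 44.63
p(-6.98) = -222.28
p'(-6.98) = 66.45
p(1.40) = -13.73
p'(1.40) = -16.68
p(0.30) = -1.38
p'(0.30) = -5.77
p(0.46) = -2.43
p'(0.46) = -7.35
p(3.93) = -87.67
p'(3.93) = -41.78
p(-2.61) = -26.61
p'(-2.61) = 23.10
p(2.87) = -48.96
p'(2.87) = -31.26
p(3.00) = -53.11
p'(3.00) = -32.55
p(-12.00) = -680.86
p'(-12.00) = 116.25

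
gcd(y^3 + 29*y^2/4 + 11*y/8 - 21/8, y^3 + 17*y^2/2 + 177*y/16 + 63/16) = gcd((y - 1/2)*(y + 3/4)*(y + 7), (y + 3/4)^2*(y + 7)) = y^2 + 31*y/4 + 21/4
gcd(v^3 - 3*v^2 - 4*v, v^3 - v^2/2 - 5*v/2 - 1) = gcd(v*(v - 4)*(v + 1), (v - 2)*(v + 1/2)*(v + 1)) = v + 1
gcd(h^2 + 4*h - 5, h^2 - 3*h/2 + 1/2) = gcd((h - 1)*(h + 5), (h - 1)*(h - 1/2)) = h - 1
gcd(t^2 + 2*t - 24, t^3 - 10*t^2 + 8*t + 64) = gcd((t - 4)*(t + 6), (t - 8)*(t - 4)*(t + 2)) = t - 4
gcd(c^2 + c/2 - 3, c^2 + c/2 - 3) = c^2 + c/2 - 3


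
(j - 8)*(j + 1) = j^2 - 7*j - 8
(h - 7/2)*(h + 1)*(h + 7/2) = h^3 + h^2 - 49*h/4 - 49/4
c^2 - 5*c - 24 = (c - 8)*(c + 3)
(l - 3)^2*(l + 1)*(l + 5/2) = l^4 - 5*l^3/2 - 19*l^2/2 + 33*l/2 + 45/2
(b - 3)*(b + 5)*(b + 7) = b^3 + 9*b^2 - b - 105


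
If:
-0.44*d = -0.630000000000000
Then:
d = 1.43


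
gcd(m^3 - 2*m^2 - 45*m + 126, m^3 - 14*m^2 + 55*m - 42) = m - 6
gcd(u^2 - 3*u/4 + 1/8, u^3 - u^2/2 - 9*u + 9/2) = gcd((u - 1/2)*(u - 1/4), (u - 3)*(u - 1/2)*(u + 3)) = u - 1/2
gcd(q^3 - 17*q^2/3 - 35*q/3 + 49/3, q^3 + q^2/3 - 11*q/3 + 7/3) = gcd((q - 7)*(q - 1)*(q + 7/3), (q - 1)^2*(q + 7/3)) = q^2 + 4*q/3 - 7/3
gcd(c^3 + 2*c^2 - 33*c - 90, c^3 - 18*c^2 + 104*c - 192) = c - 6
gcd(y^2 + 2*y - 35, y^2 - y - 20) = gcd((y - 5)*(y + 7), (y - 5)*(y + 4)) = y - 5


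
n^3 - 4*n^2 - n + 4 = (n - 4)*(n - 1)*(n + 1)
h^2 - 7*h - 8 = (h - 8)*(h + 1)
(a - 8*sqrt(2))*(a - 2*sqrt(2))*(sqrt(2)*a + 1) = sqrt(2)*a^3 - 19*a^2 + 22*sqrt(2)*a + 32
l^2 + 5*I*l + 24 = (l - 3*I)*(l + 8*I)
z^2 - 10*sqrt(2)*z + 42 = (z - 7*sqrt(2))*(z - 3*sqrt(2))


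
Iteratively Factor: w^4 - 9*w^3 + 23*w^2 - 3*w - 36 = (w + 1)*(w^3 - 10*w^2 + 33*w - 36) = (w - 3)*(w + 1)*(w^2 - 7*w + 12) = (w - 3)^2*(w + 1)*(w - 4)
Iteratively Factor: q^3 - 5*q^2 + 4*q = (q - 1)*(q^2 - 4*q) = q*(q - 1)*(q - 4)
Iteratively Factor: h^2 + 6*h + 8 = (h + 4)*(h + 2)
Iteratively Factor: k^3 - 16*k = (k + 4)*(k^2 - 4*k) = k*(k + 4)*(k - 4)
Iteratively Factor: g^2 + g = (g)*(g + 1)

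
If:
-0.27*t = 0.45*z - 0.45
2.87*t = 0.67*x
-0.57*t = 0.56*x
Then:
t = 0.00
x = 0.00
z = 1.00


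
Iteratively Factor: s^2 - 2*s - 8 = (s - 4)*(s + 2)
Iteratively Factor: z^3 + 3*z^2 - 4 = (z + 2)*(z^2 + z - 2) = (z - 1)*(z + 2)*(z + 2)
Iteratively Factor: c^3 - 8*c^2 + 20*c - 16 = (c - 2)*(c^2 - 6*c + 8) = (c - 4)*(c - 2)*(c - 2)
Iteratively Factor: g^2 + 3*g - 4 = (g - 1)*(g + 4)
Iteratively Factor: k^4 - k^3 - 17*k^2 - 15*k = (k + 1)*(k^3 - 2*k^2 - 15*k) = (k - 5)*(k + 1)*(k^2 + 3*k) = k*(k - 5)*(k + 1)*(k + 3)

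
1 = 1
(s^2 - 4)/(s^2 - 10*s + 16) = (s + 2)/(s - 8)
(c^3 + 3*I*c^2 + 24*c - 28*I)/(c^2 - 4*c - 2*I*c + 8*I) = (c^2 + 5*I*c + 14)/(c - 4)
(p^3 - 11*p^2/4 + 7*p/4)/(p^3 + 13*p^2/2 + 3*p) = (4*p^2 - 11*p + 7)/(2*(2*p^2 + 13*p + 6))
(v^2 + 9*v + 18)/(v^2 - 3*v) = (v^2 + 9*v + 18)/(v*(v - 3))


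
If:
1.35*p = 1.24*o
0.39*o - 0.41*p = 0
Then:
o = 0.00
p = 0.00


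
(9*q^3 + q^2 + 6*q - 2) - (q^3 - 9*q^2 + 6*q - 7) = 8*q^3 + 10*q^2 + 5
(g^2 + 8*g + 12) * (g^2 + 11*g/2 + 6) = g^4 + 27*g^3/2 + 62*g^2 + 114*g + 72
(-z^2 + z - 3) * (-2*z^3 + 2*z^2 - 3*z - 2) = 2*z^5 - 4*z^4 + 11*z^3 - 7*z^2 + 7*z + 6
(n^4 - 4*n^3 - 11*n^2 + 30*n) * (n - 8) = n^5 - 12*n^4 + 21*n^3 + 118*n^2 - 240*n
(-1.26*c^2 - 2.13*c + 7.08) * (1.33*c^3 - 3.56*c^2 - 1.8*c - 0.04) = -1.6758*c^5 + 1.6527*c^4 + 19.2672*c^3 - 21.3204*c^2 - 12.6588*c - 0.2832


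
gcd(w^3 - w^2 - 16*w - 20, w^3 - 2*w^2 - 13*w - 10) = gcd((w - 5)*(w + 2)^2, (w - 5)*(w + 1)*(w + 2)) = w^2 - 3*w - 10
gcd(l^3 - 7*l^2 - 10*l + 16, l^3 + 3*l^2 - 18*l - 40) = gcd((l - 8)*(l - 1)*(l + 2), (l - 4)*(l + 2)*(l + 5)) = l + 2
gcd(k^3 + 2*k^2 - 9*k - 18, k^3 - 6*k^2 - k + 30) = k^2 - k - 6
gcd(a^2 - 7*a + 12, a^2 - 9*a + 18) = a - 3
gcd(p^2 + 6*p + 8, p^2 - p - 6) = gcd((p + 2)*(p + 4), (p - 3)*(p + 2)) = p + 2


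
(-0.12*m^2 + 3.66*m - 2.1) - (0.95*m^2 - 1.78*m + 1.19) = -1.07*m^2 + 5.44*m - 3.29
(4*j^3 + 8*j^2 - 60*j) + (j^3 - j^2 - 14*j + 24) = 5*j^3 + 7*j^2 - 74*j + 24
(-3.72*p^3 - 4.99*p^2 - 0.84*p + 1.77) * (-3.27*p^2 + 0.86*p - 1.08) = 12.1644*p^5 + 13.1181*p^4 + 2.473*p^3 - 1.1211*p^2 + 2.4294*p - 1.9116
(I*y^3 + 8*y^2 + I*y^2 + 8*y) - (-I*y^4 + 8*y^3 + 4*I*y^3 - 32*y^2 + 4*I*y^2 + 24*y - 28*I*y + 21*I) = I*y^4 - 8*y^3 - 3*I*y^3 + 40*y^2 - 3*I*y^2 - 16*y + 28*I*y - 21*I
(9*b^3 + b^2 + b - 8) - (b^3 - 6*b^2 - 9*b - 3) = 8*b^3 + 7*b^2 + 10*b - 5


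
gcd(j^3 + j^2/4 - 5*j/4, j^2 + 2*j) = j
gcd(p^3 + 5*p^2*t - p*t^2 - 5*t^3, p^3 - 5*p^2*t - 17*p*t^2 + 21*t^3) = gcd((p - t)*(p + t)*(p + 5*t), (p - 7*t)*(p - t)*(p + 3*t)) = p - t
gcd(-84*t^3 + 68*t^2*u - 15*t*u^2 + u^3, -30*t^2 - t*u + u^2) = 6*t - u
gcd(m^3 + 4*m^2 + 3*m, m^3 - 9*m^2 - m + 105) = m + 3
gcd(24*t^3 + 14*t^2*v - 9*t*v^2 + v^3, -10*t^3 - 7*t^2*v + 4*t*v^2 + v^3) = t + v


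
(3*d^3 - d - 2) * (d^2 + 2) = 3*d^5 + 5*d^3 - 2*d^2 - 2*d - 4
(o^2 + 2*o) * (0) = 0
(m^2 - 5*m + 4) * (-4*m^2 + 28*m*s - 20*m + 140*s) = -4*m^4 + 28*m^3*s + 84*m^2 - 588*m*s - 80*m + 560*s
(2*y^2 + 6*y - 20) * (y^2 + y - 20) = 2*y^4 + 8*y^3 - 54*y^2 - 140*y + 400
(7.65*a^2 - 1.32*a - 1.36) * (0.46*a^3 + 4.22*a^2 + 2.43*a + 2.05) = 3.519*a^5 + 31.6758*a^4 + 12.3935*a^3 + 6.7357*a^2 - 6.0108*a - 2.788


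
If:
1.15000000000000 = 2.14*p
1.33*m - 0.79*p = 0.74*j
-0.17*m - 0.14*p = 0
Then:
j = -1.37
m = -0.44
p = 0.54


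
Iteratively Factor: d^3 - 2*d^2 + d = (d - 1)*(d^2 - d) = (d - 1)^2*(d)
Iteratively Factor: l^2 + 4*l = (l + 4)*(l)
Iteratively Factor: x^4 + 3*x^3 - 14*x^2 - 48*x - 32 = (x + 2)*(x^3 + x^2 - 16*x - 16) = (x + 1)*(x + 2)*(x^2 - 16) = (x + 1)*(x + 2)*(x + 4)*(x - 4)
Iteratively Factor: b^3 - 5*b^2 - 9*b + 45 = (b - 5)*(b^2 - 9) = (b - 5)*(b - 3)*(b + 3)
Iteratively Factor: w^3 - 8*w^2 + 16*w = (w)*(w^2 - 8*w + 16) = w*(w - 4)*(w - 4)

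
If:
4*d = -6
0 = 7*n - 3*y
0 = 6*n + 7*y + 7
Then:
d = -3/2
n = -21/67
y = -49/67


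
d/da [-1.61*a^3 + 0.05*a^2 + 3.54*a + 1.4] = -4.83*a^2 + 0.1*a + 3.54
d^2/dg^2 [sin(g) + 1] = -sin(g)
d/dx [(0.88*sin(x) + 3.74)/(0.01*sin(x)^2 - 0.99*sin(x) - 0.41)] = (-0.0088*sin(x)^2 - 0.0748*sin(x) + 3.3418)*cos(x)/(0.0001*sin(x)^4 - 0.0198*sin(x)^3 + 0.9719*sin(x)^2 + 0.8118*sin(x) + 0.1681)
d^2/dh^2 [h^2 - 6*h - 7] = 2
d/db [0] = 0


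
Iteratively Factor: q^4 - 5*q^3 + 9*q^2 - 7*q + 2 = (q - 1)*(q^3 - 4*q^2 + 5*q - 2) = (q - 2)*(q - 1)*(q^2 - 2*q + 1) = (q - 2)*(q - 1)^2*(q - 1)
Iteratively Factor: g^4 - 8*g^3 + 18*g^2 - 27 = (g + 1)*(g^3 - 9*g^2 + 27*g - 27) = (g - 3)*(g + 1)*(g^2 - 6*g + 9) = (g - 3)^2*(g + 1)*(g - 3)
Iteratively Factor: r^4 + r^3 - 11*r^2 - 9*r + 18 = (r - 1)*(r^3 + 2*r^2 - 9*r - 18) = (r - 3)*(r - 1)*(r^2 + 5*r + 6) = (r - 3)*(r - 1)*(r + 2)*(r + 3)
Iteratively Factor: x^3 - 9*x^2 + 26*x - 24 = (x - 2)*(x^2 - 7*x + 12) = (x - 3)*(x - 2)*(x - 4)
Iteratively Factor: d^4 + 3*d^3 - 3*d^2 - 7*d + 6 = (d + 2)*(d^3 + d^2 - 5*d + 3) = (d - 1)*(d + 2)*(d^2 + 2*d - 3) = (d - 1)^2*(d + 2)*(d + 3)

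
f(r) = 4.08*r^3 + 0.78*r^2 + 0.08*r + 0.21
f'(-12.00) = 1743.92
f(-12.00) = -6938.67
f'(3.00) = 114.92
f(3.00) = 117.63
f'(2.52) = 81.74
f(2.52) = 70.66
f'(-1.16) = 14.74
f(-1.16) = -5.20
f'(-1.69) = 32.40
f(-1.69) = -17.39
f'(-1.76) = 35.25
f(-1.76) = -19.76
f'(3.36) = 143.51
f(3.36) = 164.05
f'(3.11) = 123.32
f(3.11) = 130.73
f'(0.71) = 7.36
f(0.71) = 2.12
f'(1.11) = 16.89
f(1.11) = 6.84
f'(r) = 12.24*r^2 + 1.56*r + 0.08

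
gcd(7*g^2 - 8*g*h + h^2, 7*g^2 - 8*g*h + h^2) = 7*g^2 - 8*g*h + h^2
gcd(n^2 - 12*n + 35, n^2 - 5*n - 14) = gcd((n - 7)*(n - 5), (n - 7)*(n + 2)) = n - 7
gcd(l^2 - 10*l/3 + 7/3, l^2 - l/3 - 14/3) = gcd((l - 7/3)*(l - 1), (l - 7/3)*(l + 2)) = l - 7/3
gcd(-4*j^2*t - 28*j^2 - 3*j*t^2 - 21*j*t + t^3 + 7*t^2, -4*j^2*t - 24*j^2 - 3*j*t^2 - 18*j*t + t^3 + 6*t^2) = -4*j^2 - 3*j*t + t^2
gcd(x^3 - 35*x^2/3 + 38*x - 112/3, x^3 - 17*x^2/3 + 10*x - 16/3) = x^2 - 14*x/3 + 16/3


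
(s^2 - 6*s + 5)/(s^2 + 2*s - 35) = (s - 1)/(s + 7)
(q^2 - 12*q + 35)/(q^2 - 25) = (q - 7)/(q + 5)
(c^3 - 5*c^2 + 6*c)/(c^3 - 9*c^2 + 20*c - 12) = c*(c - 3)/(c^2 - 7*c + 6)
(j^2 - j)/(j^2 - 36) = j*(j - 1)/(j^2 - 36)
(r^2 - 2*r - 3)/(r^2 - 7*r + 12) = (r + 1)/(r - 4)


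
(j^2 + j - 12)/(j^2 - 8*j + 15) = (j + 4)/(j - 5)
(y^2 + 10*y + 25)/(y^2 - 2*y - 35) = (y + 5)/(y - 7)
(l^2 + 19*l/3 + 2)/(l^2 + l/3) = (l + 6)/l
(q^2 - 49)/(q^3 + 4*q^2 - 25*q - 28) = (q - 7)/(q^2 - 3*q - 4)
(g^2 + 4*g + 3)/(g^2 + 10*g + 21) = (g + 1)/(g + 7)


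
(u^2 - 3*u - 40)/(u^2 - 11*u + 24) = (u + 5)/(u - 3)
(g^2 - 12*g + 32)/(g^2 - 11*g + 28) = (g - 8)/(g - 7)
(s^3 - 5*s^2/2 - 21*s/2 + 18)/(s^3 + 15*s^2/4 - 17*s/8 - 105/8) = 4*(2*s^2 - 11*s + 12)/(8*s^2 + 6*s - 35)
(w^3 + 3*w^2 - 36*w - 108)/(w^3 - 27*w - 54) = (w + 6)/(w + 3)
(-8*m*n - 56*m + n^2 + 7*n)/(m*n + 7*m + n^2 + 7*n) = (-8*m + n)/(m + n)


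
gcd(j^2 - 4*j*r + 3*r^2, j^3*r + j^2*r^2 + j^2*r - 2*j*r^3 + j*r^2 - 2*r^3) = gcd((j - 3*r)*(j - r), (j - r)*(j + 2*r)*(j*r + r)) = -j + r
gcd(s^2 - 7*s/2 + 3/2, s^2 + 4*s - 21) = s - 3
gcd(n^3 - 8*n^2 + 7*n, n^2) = n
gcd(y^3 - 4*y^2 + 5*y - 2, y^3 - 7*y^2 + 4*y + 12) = y - 2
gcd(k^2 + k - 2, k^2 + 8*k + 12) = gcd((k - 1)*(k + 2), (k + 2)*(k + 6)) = k + 2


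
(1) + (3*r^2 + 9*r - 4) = 3*r^2 + 9*r - 3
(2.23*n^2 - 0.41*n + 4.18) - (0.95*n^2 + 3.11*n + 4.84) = 1.28*n^2 - 3.52*n - 0.66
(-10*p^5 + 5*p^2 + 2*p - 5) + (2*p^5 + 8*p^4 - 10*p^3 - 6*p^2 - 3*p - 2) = -8*p^5 + 8*p^4 - 10*p^3 - p^2 - p - 7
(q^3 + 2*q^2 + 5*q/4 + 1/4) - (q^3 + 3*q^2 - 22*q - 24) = -q^2 + 93*q/4 + 97/4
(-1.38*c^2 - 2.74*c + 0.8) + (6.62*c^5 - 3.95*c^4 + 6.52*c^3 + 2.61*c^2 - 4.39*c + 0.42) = 6.62*c^5 - 3.95*c^4 + 6.52*c^3 + 1.23*c^2 - 7.13*c + 1.22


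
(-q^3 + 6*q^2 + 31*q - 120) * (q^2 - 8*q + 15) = -q^5 + 14*q^4 - 32*q^3 - 278*q^2 + 1425*q - 1800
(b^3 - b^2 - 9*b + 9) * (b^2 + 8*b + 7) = b^5 + 7*b^4 - 10*b^3 - 70*b^2 + 9*b + 63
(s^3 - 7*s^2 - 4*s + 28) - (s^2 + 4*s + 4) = s^3 - 8*s^2 - 8*s + 24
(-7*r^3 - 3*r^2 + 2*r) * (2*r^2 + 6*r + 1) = -14*r^5 - 48*r^4 - 21*r^3 + 9*r^2 + 2*r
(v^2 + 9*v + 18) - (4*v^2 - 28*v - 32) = -3*v^2 + 37*v + 50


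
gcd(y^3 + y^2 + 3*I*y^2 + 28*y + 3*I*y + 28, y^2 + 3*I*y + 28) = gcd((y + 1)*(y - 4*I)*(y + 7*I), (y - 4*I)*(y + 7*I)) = y^2 + 3*I*y + 28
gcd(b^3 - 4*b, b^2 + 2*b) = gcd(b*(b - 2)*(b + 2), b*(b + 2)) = b^2 + 2*b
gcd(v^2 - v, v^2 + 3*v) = v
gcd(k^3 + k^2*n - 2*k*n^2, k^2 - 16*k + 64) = 1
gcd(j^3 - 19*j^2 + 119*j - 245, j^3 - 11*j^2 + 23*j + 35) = j^2 - 12*j + 35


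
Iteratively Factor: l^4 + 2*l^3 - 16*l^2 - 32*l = (l - 4)*(l^3 + 6*l^2 + 8*l) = l*(l - 4)*(l^2 + 6*l + 8) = l*(l - 4)*(l + 4)*(l + 2)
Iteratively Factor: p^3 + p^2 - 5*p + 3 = (p + 3)*(p^2 - 2*p + 1) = (p - 1)*(p + 3)*(p - 1)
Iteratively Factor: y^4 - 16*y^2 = (y + 4)*(y^3 - 4*y^2) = y*(y + 4)*(y^2 - 4*y) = y^2*(y + 4)*(y - 4)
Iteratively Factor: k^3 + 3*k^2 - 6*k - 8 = (k - 2)*(k^2 + 5*k + 4) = (k - 2)*(k + 4)*(k + 1)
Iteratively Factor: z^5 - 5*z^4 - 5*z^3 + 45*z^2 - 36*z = (z - 1)*(z^4 - 4*z^3 - 9*z^2 + 36*z) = (z - 3)*(z - 1)*(z^3 - z^2 - 12*z) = (z - 3)*(z - 1)*(z + 3)*(z^2 - 4*z) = z*(z - 3)*(z - 1)*(z + 3)*(z - 4)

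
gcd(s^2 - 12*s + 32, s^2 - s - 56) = s - 8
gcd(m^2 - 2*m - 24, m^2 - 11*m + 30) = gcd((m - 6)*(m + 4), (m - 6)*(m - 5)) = m - 6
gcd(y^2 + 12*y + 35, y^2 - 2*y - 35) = y + 5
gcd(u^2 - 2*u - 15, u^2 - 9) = u + 3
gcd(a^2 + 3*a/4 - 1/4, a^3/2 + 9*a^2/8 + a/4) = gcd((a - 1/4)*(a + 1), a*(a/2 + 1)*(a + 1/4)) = 1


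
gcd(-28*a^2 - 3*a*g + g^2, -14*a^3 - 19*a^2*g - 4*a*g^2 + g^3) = 7*a - g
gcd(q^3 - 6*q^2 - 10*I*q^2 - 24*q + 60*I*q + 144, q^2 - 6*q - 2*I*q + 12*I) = q - 6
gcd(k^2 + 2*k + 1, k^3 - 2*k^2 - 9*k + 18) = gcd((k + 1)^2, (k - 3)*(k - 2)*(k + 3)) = 1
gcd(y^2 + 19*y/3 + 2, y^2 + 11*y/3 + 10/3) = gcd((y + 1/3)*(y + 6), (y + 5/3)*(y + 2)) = 1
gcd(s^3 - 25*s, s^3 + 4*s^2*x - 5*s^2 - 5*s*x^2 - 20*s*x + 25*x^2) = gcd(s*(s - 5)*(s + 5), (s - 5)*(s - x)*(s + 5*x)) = s - 5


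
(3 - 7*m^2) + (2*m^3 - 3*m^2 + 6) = 2*m^3 - 10*m^2 + 9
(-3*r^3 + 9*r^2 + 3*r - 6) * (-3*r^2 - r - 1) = 9*r^5 - 24*r^4 - 15*r^3 + 6*r^2 + 3*r + 6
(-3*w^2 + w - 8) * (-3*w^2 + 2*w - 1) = 9*w^4 - 9*w^3 + 29*w^2 - 17*w + 8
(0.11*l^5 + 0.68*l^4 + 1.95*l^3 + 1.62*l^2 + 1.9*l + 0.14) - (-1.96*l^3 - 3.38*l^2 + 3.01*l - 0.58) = 0.11*l^5 + 0.68*l^4 + 3.91*l^3 + 5.0*l^2 - 1.11*l + 0.72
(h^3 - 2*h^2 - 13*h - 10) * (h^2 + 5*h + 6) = h^5 + 3*h^4 - 17*h^3 - 87*h^2 - 128*h - 60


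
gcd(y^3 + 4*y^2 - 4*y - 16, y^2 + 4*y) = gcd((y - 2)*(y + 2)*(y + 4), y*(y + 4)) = y + 4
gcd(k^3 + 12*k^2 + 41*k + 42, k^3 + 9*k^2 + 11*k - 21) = k^2 + 10*k + 21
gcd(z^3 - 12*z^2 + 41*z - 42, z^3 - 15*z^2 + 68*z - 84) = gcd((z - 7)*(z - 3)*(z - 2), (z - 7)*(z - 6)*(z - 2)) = z^2 - 9*z + 14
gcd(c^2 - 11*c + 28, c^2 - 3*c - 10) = 1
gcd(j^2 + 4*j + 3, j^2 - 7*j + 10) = 1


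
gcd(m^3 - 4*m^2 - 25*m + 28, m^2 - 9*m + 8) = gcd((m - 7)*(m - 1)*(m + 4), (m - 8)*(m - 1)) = m - 1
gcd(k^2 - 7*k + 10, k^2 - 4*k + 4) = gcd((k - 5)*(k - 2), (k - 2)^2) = k - 2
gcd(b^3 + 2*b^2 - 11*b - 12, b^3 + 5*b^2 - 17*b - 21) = b^2 - 2*b - 3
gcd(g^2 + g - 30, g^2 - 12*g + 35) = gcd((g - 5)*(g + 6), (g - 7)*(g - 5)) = g - 5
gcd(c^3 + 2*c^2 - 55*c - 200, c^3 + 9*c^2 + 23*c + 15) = c + 5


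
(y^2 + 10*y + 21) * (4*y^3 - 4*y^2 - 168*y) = 4*y^5 + 36*y^4 - 124*y^3 - 1764*y^2 - 3528*y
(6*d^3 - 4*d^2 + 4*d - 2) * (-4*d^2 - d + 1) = -24*d^5 + 10*d^4 - 6*d^3 + 6*d - 2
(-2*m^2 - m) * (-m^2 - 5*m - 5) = 2*m^4 + 11*m^3 + 15*m^2 + 5*m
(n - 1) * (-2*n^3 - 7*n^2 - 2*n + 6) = -2*n^4 - 5*n^3 + 5*n^2 + 8*n - 6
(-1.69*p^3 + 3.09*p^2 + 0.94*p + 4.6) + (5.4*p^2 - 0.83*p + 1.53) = -1.69*p^3 + 8.49*p^2 + 0.11*p + 6.13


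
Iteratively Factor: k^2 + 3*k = (k)*(k + 3)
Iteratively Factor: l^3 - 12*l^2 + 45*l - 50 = (l - 5)*(l^2 - 7*l + 10) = (l - 5)^2*(l - 2)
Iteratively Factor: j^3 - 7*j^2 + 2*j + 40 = (j - 5)*(j^2 - 2*j - 8) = (j - 5)*(j - 4)*(j + 2)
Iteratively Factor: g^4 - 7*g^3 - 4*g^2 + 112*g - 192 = (g - 4)*(g^3 - 3*g^2 - 16*g + 48) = (g - 4)*(g - 3)*(g^2 - 16) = (g - 4)*(g - 3)*(g + 4)*(g - 4)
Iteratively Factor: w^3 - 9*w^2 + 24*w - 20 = (w - 5)*(w^2 - 4*w + 4) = (w - 5)*(w - 2)*(w - 2)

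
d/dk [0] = 0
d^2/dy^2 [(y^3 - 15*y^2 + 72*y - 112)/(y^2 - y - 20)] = 12*(13*y^3 - 196*y^2 + 976*y - 1632)/(y^6 - 3*y^5 - 57*y^4 + 119*y^3 + 1140*y^2 - 1200*y - 8000)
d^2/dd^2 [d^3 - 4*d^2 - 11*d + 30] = 6*d - 8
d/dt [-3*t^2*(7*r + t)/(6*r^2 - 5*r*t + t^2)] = 3*t*(-t*(5*r - 2*t)*(7*r + t) + (-14*r - 3*t)*(6*r^2 - 5*r*t + t^2))/(6*r^2 - 5*r*t + t^2)^2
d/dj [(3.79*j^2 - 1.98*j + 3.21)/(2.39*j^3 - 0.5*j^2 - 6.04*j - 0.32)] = (-9.0581*j^4 + 9.4644*j^3 - 46.8973*j^2 + 0.784400000000002*j + 20.022)/(5.7121*j^6 - 2.39*j^5 - 28.6212*j^4 + 4.5104*j^3 + 36.8016*j^2 + 3.8656*j + 0.1024)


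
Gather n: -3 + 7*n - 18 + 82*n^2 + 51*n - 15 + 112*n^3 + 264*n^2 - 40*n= 112*n^3 + 346*n^2 + 18*n - 36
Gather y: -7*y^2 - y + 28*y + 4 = -7*y^2 + 27*y + 4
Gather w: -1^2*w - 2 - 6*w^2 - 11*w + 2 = -6*w^2 - 12*w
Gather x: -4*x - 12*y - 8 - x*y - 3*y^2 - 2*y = x*(-y - 4) - 3*y^2 - 14*y - 8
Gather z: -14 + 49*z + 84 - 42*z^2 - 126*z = -42*z^2 - 77*z + 70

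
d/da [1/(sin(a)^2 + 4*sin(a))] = -2*(sin(a) + 2)*cos(a)/((sin(a) + 4)^2*sin(a)^2)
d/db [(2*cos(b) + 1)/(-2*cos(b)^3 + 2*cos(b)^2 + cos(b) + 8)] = -(62*sin(b) + 2*sin(3*b) + 4*sin(4*b))/(cos(b) - 2*cos(2*b) + cos(3*b) - 18)^2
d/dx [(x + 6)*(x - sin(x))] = x - (x + 6)*(cos(x) - 1) - sin(x)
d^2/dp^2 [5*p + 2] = 0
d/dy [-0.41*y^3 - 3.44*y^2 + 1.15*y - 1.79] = -1.23*y^2 - 6.88*y + 1.15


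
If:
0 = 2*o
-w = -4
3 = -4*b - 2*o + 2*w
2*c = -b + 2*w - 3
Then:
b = 5/4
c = 15/8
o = 0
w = 4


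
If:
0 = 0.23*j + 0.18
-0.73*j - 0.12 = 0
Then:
No Solution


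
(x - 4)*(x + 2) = x^2 - 2*x - 8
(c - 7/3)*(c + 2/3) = c^2 - 5*c/3 - 14/9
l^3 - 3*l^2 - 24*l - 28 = (l - 7)*(l + 2)^2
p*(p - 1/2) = p^2 - p/2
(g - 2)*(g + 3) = g^2 + g - 6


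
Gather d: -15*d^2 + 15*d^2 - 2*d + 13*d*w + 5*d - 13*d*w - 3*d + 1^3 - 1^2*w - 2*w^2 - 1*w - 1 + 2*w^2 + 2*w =0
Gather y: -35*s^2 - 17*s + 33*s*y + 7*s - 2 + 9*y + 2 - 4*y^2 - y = -35*s^2 - 10*s - 4*y^2 + y*(33*s + 8)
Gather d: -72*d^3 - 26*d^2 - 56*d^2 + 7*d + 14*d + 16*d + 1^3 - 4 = -72*d^3 - 82*d^2 + 37*d - 3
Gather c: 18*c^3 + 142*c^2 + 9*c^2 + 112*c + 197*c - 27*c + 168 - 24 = 18*c^3 + 151*c^2 + 282*c + 144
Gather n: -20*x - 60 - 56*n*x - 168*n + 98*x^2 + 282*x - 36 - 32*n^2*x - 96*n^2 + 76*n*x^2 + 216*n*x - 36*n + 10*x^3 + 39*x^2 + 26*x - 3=n^2*(-32*x - 96) + n*(76*x^2 + 160*x - 204) + 10*x^3 + 137*x^2 + 288*x - 99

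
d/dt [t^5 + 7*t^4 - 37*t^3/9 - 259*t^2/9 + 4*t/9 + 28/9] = 5*t^4 + 28*t^3 - 37*t^2/3 - 518*t/9 + 4/9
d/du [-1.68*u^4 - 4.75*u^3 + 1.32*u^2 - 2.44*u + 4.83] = -6.72*u^3 - 14.25*u^2 + 2.64*u - 2.44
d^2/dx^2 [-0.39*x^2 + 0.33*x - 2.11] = -0.780000000000000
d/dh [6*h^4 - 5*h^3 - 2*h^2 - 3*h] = 24*h^3 - 15*h^2 - 4*h - 3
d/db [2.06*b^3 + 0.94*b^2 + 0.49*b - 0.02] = 6.18*b^2 + 1.88*b + 0.49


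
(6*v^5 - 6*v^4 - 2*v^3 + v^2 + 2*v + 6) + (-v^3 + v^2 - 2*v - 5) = 6*v^5 - 6*v^4 - 3*v^3 + 2*v^2 + 1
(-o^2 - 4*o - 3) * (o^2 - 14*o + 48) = -o^4 + 10*o^3 + 5*o^2 - 150*o - 144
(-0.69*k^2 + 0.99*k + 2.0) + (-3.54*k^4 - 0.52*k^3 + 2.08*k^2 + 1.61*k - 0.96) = -3.54*k^4 - 0.52*k^3 + 1.39*k^2 + 2.6*k + 1.04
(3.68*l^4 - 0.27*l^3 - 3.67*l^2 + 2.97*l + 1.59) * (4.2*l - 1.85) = 15.456*l^5 - 7.942*l^4 - 14.9145*l^3 + 19.2635*l^2 + 1.1835*l - 2.9415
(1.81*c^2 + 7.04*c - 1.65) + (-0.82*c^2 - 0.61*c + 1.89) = 0.99*c^2 + 6.43*c + 0.24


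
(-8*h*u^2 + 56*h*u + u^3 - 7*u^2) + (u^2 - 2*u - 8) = -8*h*u^2 + 56*h*u + u^3 - 6*u^2 - 2*u - 8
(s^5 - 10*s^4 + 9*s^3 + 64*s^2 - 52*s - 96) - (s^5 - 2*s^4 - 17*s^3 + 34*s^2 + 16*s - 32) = -8*s^4 + 26*s^3 + 30*s^2 - 68*s - 64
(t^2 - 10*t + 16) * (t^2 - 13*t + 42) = t^4 - 23*t^3 + 188*t^2 - 628*t + 672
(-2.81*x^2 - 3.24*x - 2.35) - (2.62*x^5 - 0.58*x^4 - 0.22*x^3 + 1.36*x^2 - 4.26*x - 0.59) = -2.62*x^5 + 0.58*x^4 + 0.22*x^3 - 4.17*x^2 + 1.02*x - 1.76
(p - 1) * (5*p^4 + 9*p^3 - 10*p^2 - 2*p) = 5*p^5 + 4*p^4 - 19*p^3 + 8*p^2 + 2*p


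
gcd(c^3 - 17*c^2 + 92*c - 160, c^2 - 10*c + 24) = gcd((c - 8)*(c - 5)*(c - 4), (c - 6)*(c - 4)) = c - 4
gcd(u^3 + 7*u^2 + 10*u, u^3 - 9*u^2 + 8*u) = u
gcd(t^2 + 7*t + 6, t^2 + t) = t + 1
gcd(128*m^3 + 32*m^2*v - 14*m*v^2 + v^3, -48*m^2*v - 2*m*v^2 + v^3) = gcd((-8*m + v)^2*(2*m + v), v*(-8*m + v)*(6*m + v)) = -8*m + v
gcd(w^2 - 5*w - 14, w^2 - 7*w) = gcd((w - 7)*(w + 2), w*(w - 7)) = w - 7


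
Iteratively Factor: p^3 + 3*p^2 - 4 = (p - 1)*(p^2 + 4*p + 4) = (p - 1)*(p + 2)*(p + 2)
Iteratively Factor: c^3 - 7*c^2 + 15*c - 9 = (c - 1)*(c^2 - 6*c + 9) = (c - 3)*(c - 1)*(c - 3)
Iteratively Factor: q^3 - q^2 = (q)*(q^2 - q) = q*(q - 1)*(q)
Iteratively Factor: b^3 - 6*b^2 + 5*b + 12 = (b - 4)*(b^2 - 2*b - 3) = (b - 4)*(b + 1)*(b - 3)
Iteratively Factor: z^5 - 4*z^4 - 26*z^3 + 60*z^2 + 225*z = (z + 3)*(z^4 - 7*z^3 - 5*z^2 + 75*z) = (z - 5)*(z + 3)*(z^3 - 2*z^2 - 15*z) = z*(z - 5)*(z + 3)*(z^2 - 2*z - 15) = z*(z - 5)*(z + 3)^2*(z - 5)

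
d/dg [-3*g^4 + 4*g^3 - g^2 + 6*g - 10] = -12*g^3 + 12*g^2 - 2*g + 6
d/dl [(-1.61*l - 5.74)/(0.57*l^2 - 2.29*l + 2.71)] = (0.9177*l^2 + 6.5436*l - 17.5077)/(0.3249*l^4 - 2.6106*l^3 + 8.3335*l^2 - 12.4118*l + 7.3441)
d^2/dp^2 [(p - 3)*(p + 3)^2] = 6*p + 6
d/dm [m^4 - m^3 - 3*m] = 4*m^3 - 3*m^2 - 3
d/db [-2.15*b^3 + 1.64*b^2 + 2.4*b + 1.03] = -6.45*b^2 + 3.28*b + 2.4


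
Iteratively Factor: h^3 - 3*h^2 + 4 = (h - 2)*(h^2 - h - 2) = (h - 2)^2*(h + 1)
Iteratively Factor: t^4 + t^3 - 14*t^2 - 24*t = (t + 2)*(t^3 - t^2 - 12*t) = (t + 2)*(t + 3)*(t^2 - 4*t) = t*(t + 2)*(t + 3)*(t - 4)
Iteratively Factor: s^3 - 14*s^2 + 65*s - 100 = (s - 5)*(s^2 - 9*s + 20) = (s - 5)*(s - 4)*(s - 5)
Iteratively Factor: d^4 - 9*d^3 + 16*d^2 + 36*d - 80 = (d - 4)*(d^3 - 5*d^2 - 4*d + 20) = (d - 4)*(d - 2)*(d^2 - 3*d - 10) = (d - 5)*(d - 4)*(d - 2)*(d + 2)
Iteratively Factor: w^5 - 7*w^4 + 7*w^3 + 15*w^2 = (w)*(w^4 - 7*w^3 + 7*w^2 + 15*w) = w*(w - 5)*(w^3 - 2*w^2 - 3*w) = w*(w - 5)*(w + 1)*(w^2 - 3*w) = w^2*(w - 5)*(w + 1)*(w - 3)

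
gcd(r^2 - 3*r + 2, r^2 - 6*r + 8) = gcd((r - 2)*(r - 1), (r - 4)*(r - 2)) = r - 2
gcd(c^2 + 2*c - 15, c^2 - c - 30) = c + 5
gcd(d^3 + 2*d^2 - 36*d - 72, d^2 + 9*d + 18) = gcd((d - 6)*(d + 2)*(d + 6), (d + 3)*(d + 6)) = d + 6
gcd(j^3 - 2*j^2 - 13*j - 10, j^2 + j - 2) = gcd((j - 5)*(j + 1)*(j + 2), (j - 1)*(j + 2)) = j + 2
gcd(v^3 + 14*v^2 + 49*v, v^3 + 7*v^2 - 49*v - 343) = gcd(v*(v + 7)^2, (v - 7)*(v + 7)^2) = v^2 + 14*v + 49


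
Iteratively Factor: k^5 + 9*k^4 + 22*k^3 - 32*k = (k)*(k^4 + 9*k^3 + 22*k^2 - 32) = k*(k + 2)*(k^3 + 7*k^2 + 8*k - 16) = k*(k + 2)*(k + 4)*(k^2 + 3*k - 4) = k*(k + 2)*(k + 4)^2*(k - 1)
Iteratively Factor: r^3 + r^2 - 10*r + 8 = (r + 4)*(r^2 - 3*r + 2) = (r - 1)*(r + 4)*(r - 2)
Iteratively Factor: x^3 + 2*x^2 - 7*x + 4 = (x - 1)*(x^2 + 3*x - 4) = (x - 1)^2*(x + 4)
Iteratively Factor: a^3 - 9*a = (a + 3)*(a^2 - 3*a) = a*(a + 3)*(a - 3)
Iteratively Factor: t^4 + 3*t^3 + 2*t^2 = (t + 2)*(t^3 + t^2) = (t + 1)*(t + 2)*(t^2) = t*(t + 1)*(t + 2)*(t)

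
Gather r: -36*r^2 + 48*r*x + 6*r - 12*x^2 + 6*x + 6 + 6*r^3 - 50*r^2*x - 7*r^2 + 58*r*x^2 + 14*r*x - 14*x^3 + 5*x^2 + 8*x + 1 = 6*r^3 + r^2*(-50*x - 43) + r*(58*x^2 + 62*x + 6) - 14*x^3 - 7*x^2 + 14*x + 7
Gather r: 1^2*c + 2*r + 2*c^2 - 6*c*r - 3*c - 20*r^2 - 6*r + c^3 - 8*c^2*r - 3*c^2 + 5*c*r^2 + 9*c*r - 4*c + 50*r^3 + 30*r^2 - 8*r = c^3 - c^2 - 6*c + 50*r^3 + r^2*(5*c + 10) + r*(-8*c^2 + 3*c - 12)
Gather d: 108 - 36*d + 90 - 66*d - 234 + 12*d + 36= -90*d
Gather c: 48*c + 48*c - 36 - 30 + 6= 96*c - 60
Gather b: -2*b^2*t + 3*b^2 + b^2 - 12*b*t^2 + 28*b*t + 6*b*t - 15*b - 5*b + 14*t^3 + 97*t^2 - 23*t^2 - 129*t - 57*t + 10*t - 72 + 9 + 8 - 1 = b^2*(4 - 2*t) + b*(-12*t^2 + 34*t - 20) + 14*t^3 + 74*t^2 - 176*t - 56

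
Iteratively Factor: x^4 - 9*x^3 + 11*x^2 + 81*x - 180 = (x - 4)*(x^3 - 5*x^2 - 9*x + 45) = (x - 4)*(x + 3)*(x^2 - 8*x + 15) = (x - 4)*(x - 3)*(x + 3)*(x - 5)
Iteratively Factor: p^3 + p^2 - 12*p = (p - 3)*(p^2 + 4*p) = p*(p - 3)*(p + 4)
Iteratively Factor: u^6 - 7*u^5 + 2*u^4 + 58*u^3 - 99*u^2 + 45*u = (u - 1)*(u^5 - 6*u^4 - 4*u^3 + 54*u^2 - 45*u) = u*(u - 1)*(u^4 - 6*u^3 - 4*u^2 + 54*u - 45) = u*(u - 1)^2*(u^3 - 5*u^2 - 9*u + 45) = u*(u - 3)*(u - 1)^2*(u^2 - 2*u - 15) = u*(u - 3)*(u - 1)^2*(u + 3)*(u - 5)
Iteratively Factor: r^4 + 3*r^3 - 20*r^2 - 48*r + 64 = (r - 1)*(r^3 + 4*r^2 - 16*r - 64) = (r - 1)*(r + 4)*(r^2 - 16) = (r - 1)*(r + 4)^2*(r - 4)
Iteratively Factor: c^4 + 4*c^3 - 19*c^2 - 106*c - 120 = (c + 4)*(c^3 - 19*c - 30) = (c + 3)*(c + 4)*(c^2 - 3*c - 10) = (c + 2)*(c + 3)*(c + 4)*(c - 5)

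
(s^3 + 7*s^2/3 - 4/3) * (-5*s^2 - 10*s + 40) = -5*s^5 - 65*s^4/3 + 50*s^3/3 + 100*s^2 + 40*s/3 - 160/3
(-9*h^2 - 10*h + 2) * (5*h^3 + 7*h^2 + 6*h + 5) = -45*h^5 - 113*h^4 - 114*h^3 - 91*h^2 - 38*h + 10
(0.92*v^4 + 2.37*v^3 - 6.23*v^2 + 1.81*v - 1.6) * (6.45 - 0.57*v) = -0.5244*v^5 + 4.5831*v^4 + 18.8376*v^3 - 41.2152*v^2 + 12.5865*v - 10.32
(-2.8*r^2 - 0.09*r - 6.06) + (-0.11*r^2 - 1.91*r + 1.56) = -2.91*r^2 - 2.0*r - 4.5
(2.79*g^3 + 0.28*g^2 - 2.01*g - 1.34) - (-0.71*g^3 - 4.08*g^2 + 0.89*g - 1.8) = 3.5*g^3 + 4.36*g^2 - 2.9*g + 0.46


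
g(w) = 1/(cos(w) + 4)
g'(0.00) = 0.00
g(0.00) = 0.20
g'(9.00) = 0.04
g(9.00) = 0.32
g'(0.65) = 0.03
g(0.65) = 0.21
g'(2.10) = 0.07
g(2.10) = 0.29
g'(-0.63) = -0.03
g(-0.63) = 0.21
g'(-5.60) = 0.03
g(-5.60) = 0.21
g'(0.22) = 0.01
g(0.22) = 0.20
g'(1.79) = 0.07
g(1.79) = 0.26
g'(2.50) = 0.06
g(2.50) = 0.31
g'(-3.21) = 0.01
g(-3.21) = 0.33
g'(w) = sin(w)/(cos(w) + 4)^2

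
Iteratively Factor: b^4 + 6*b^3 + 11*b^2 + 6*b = (b + 3)*(b^3 + 3*b^2 + 2*b) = (b + 1)*(b + 3)*(b^2 + 2*b) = (b + 1)*(b + 2)*(b + 3)*(b)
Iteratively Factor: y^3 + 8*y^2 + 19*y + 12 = (y + 4)*(y^2 + 4*y + 3) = (y + 3)*(y + 4)*(y + 1)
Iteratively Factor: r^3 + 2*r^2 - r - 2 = (r - 1)*(r^2 + 3*r + 2) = (r - 1)*(r + 2)*(r + 1)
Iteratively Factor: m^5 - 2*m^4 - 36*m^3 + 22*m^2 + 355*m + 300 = (m + 3)*(m^4 - 5*m^3 - 21*m^2 + 85*m + 100) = (m + 3)*(m + 4)*(m^3 - 9*m^2 + 15*m + 25) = (m + 1)*(m + 3)*(m + 4)*(m^2 - 10*m + 25) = (m - 5)*(m + 1)*(m + 3)*(m + 4)*(m - 5)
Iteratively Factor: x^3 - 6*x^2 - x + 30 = (x - 3)*(x^2 - 3*x - 10) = (x - 5)*(x - 3)*(x + 2)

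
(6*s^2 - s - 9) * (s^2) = 6*s^4 - s^3 - 9*s^2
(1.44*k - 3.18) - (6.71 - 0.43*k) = 1.87*k - 9.89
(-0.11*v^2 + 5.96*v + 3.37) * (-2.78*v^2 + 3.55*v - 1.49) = 0.3058*v^4 - 16.9593*v^3 + 11.9533*v^2 + 3.0831*v - 5.0213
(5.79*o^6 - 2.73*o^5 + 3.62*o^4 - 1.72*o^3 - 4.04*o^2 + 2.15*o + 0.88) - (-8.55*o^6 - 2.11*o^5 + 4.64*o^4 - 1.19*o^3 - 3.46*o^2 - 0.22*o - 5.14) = 14.34*o^6 - 0.62*o^5 - 1.02*o^4 - 0.53*o^3 - 0.58*o^2 + 2.37*o + 6.02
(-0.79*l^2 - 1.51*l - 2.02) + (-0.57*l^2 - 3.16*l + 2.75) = -1.36*l^2 - 4.67*l + 0.73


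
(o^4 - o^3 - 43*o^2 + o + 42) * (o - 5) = o^5 - 6*o^4 - 38*o^3 + 216*o^2 + 37*o - 210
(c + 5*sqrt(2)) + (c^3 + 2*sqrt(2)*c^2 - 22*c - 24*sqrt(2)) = c^3 + 2*sqrt(2)*c^2 - 21*c - 19*sqrt(2)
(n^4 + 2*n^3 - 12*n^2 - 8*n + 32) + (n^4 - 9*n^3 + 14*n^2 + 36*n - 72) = 2*n^4 - 7*n^3 + 2*n^2 + 28*n - 40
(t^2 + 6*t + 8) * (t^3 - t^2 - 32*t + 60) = t^5 + 5*t^4 - 30*t^3 - 140*t^2 + 104*t + 480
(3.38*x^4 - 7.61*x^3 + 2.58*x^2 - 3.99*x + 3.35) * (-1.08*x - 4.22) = -3.6504*x^5 - 6.0448*x^4 + 29.3278*x^3 - 6.5784*x^2 + 13.2198*x - 14.137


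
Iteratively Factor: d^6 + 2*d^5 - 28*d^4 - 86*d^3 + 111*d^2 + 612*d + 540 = (d - 5)*(d^5 + 7*d^4 + 7*d^3 - 51*d^2 - 144*d - 108) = (d - 5)*(d + 2)*(d^4 + 5*d^3 - 3*d^2 - 45*d - 54) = (d - 5)*(d - 3)*(d + 2)*(d^3 + 8*d^2 + 21*d + 18) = (d - 5)*(d - 3)*(d + 2)*(d + 3)*(d^2 + 5*d + 6) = (d - 5)*(d - 3)*(d + 2)^2*(d + 3)*(d + 3)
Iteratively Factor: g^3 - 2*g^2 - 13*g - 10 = (g + 2)*(g^2 - 4*g - 5) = (g + 1)*(g + 2)*(g - 5)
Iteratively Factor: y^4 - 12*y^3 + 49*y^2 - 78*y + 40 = (y - 1)*(y^3 - 11*y^2 + 38*y - 40) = (y - 2)*(y - 1)*(y^2 - 9*y + 20) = (y - 4)*(y - 2)*(y - 1)*(y - 5)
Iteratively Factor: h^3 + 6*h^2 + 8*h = (h + 4)*(h^2 + 2*h) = h*(h + 4)*(h + 2)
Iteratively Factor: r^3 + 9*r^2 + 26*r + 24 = (r + 2)*(r^2 + 7*r + 12) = (r + 2)*(r + 3)*(r + 4)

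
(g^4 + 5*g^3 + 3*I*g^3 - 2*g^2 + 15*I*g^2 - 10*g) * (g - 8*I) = g^5 + 5*g^4 - 5*I*g^4 + 22*g^3 - 25*I*g^3 + 110*g^2 + 16*I*g^2 + 80*I*g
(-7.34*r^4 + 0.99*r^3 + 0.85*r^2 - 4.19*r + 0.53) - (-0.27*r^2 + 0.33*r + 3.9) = -7.34*r^4 + 0.99*r^3 + 1.12*r^2 - 4.52*r - 3.37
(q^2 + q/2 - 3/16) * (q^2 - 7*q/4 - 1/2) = q^4 - 5*q^3/4 - 25*q^2/16 + 5*q/64 + 3/32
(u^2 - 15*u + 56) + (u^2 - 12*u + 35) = 2*u^2 - 27*u + 91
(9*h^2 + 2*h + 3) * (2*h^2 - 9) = 18*h^4 + 4*h^3 - 75*h^2 - 18*h - 27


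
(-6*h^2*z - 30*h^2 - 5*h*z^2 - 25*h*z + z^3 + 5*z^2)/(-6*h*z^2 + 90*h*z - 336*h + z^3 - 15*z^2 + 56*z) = (h*z + 5*h + z^2 + 5*z)/(z^2 - 15*z + 56)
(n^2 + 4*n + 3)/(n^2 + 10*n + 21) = (n + 1)/(n + 7)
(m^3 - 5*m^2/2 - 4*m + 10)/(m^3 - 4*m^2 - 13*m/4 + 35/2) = 2*(m - 2)/(2*m - 7)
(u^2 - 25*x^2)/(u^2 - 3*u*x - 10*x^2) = (u + 5*x)/(u + 2*x)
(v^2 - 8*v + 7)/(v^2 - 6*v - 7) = (v - 1)/(v + 1)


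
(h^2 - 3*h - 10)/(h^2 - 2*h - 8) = (h - 5)/(h - 4)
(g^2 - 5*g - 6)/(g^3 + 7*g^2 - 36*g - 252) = (g + 1)/(g^2 + 13*g + 42)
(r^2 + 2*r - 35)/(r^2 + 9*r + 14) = (r - 5)/(r + 2)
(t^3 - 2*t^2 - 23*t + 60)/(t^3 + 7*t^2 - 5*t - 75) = (t - 4)/(t + 5)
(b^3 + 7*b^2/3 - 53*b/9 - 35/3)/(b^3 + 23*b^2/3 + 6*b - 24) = (9*b^2 - 6*b - 35)/(3*(3*b^2 + 14*b - 24))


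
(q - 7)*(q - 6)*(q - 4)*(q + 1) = q^4 - 16*q^3 + 77*q^2 - 74*q - 168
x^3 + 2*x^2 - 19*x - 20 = (x - 4)*(x + 1)*(x + 5)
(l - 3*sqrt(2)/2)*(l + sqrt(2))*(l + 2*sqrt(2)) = l^3 + 3*sqrt(2)*l^2/2 - 5*l - 6*sqrt(2)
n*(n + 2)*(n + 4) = n^3 + 6*n^2 + 8*n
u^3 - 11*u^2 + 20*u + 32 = (u - 8)*(u - 4)*(u + 1)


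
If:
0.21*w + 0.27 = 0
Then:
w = -1.29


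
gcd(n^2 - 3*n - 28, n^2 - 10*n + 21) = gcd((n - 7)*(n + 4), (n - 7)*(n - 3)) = n - 7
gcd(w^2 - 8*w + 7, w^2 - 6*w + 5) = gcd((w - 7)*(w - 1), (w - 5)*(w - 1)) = w - 1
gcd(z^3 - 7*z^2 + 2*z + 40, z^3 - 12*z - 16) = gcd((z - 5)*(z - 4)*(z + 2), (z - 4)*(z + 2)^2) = z^2 - 2*z - 8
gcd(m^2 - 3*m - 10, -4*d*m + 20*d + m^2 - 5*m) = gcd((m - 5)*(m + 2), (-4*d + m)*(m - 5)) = m - 5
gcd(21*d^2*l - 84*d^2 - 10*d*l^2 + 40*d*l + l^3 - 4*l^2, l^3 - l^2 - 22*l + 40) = l - 4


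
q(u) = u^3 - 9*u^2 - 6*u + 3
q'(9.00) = 75.00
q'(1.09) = -22.06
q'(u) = 3*u^2 - 18*u - 6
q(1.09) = -12.94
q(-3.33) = -113.75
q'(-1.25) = 21.19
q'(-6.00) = 210.00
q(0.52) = -2.41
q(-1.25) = -5.52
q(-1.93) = -26.13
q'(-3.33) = 87.21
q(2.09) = -39.72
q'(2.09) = -30.52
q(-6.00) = -501.00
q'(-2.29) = 50.95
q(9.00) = -51.00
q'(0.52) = -14.55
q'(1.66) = -27.61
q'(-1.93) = 39.91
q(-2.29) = -42.47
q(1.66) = -27.19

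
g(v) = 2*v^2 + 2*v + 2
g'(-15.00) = -58.00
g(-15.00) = 422.00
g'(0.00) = 2.00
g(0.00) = 2.00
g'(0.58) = 4.32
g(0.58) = 3.83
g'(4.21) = 18.84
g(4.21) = 45.87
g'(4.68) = 20.72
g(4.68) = 55.16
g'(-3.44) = -11.76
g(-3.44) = 18.79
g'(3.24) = 14.96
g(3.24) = 29.48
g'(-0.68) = -0.72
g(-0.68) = 1.56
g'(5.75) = 25.00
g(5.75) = 79.62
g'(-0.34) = 0.64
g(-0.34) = 1.55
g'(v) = 4*v + 2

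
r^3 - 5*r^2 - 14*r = r*(r - 7)*(r + 2)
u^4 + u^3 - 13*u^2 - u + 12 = (u - 3)*(u - 1)*(u + 1)*(u + 4)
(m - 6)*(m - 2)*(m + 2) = m^3 - 6*m^2 - 4*m + 24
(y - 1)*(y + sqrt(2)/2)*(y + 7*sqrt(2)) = y^3 - y^2 + 15*sqrt(2)*y^2/2 - 15*sqrt(2)*y/2 + 7*y - 7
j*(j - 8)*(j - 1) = j^3 - 9*j^2 + 8*j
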